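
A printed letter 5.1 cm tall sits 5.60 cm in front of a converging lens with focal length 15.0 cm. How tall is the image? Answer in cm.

1/d_i = 1/f − 1/d_o = 1/(15.00) − 1/(5.60) = -0.1119, so d_i = -8.936 cm.
m = −d_i/d_o = +1.596.
|h_i| = |m|·h_o = 1.596 × 5.1 = 8.14 cm. The image is virtual, upright and enlarged, on the same side as the object.

8.14 cm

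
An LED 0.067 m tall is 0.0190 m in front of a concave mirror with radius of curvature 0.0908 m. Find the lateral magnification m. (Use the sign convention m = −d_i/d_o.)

m = +1.72

f = R/2 = 0.0908/2 = 0.04540 m.
1/d_i = 1/f − 1/d_o = 1/(0.04540) − 1/(0.0190) = -30.61, so d_i = -0.03267 m.
m = −d_i/d_o = −(-0.03267)/(0.0190) = +1.72.
The image is virtual, upright and enlarged, behind the mirror.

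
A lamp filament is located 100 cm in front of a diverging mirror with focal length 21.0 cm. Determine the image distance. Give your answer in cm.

17.4 cm

For a diverging mirror, f = -21.0 cm.
Mirror equation: 1/v = 1/f − 1/u = 1/(-21.00) − 1/(100) = -0.04762 − 0.01000 = -0.05762, so v = -17.4 cm.
The image is virtual, upright and reduced, behind the mirror.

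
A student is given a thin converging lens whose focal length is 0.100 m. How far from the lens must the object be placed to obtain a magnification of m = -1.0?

m = −d_i/d_o ⇒ d_i = −m·d_o.
1/f = 1/d_o + 1/d_i = 1/d_o − 1/(m·d_o) = (1 − 1/m)/d_o, so d_o = f(1 − 1/m) = (0.1000)(1 − 1/(-1.0)) = 0.200 m.

0.200 m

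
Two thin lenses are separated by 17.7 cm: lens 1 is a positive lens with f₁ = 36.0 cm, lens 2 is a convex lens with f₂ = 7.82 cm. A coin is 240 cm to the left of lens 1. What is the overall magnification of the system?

Lens 1: 1/d_i1 = 1/(36.0) − 1/(240) = 0.02361, so d_i1 = 42.35 cm; m₁ = −d_i1/d_o1 = -0.1765.
d_o2 = 17.7 − (42.35) = -24.65 cm (virtual object).
Lens 2: 1/d_i2 = 1/(7.82) − 1/(-24.65) = 0.1684, so d_i2 = 5.937 cm; m₂ = −d_i2/d_o2 = +0.2408.
m = m₁·m₂ = (-0.1765)(+0.2408) = -0.0425.

m = -0.0425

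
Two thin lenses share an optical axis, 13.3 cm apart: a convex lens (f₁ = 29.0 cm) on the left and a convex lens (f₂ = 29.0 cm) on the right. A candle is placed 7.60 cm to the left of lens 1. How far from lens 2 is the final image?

127 cm

Lens 1: 1/d_i1 = 1/f₁ − 1/d_o1 = 1/(29.0) − 1/(7.60) = -0.09710, so d_i1 = -10.30 cm.
The intermediate image is 10.30 cm to the left of lens 1 (virtual), which is 13.3 − (-10.30) = 23.60 cm to the left of lens 2, so d_o2 = +23.60 cm.
Lens 2: 1/d_i2 = 1/f₂ − 1/d_o2 = 1/(29.0) − 1/(23.60) = -0.007890, so d_i2 = -127 cm.
The final image is virtual, 127 cm to the left of lens 2 (overall magnification ≈ 7.3).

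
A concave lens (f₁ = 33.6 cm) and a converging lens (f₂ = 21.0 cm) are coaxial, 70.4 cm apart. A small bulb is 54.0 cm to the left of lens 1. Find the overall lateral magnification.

f₁ = −33.6 cm (diverging).
Lens 1: 1/d_i1 = 1/(-33.6) − 1/(54.0) = -0.04828, so d_i1 = -20.71 cm; m₁ = −d_i1/d_o1 = +0.3835.
d_o2 = 70.4 − (-20.71) = 91.11 cm.
Lens 2: 1/d_i2 = 1/(21.0) − 1/(91.11) = 0.03664, so d_i2 = 27.29 cm; m₂ = −d_i2/d_o2 = -0.2995.
m = m₁·m₂ = (+0.3835)(-0.2995) = -0.115.

m = -0.115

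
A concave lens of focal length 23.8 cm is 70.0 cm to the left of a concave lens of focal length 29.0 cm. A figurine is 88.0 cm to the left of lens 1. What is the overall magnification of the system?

f₁ = −23.8 cm (diverging).
Lens 1: 1/d_i1 = 1/(-23.8) − 1/(88.0) = -0.05338, so d_i1 = -18.73 cm; m₁ = −d_i1/d_o1 = +0.2128.
d_o2 = 70.0 − (-18.73) = 88.73 cm.
f₂ = −29.0 cm (diverging).
Lens 2: 1/d_i2 = 1/(-29.0) − 1/(88.73) = -0.04575, so d_i2 = -21.86 cm; m₂ = −d_i2/d_o2 = +0.2463.
m = m₁·m₂ = (+0.2128)(+0.2463) = +0.0524.

m = +0.0524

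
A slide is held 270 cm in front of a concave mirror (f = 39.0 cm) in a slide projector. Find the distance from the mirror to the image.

45.6 cm

Mirror equation: 1/q = 1/f − 1/p = 1/(39.00) − 1/(270) = 0.02564 − 0.003704 = 0.02194, so q = 45.6 cm.
The image is real, inverted and reduced, in front of the mirror.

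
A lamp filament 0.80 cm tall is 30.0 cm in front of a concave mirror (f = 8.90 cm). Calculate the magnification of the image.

m = -0.422

1/d_i = 1/f − 1/d_o = 1/(8.900) − 1/(30.0) = 0.07903, so d_i = 12.65 cm.
m = −d_i/d_o = −(12.65)/(30.0) = -0.422.
The image is real, inverted and reduced, in front of the mirror.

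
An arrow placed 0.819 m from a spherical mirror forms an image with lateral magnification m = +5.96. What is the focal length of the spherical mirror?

f = 0.984 m (concave)

m = −d_i/d_o ⇒ d_i = −m·d_o = −(+5.96)·(0.819) = -4.881 m.
1/f = 1/d_o + 1/d_i = 1/(0.819) + 1/(-4.881) = 1.016, so f = 0.984 m.
Since f is positive, the spherical mirror is concave.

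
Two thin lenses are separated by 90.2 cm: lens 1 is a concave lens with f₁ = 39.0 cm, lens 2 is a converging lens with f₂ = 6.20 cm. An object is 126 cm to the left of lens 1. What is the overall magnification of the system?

m = -0.0129

f₁ = −39.0 cm (diverging).
Lens 1: 1/d_i1 = 1/(-39.0) − 1/(126) = -0.03358, so d_i1 = -29.78 cm; m₁ = −d_i1/d_o1 = +0.2363.
d_o2 = 90.2 − (-29.78) = 120.0 cm.
Lens 2: 1/d_i2 = 1/(6.20) − 1/(120.0) = 0.1530, so d_i2 = 6.538 cm; m₂ = −d_i2/d_o2 = -0.05448.
m = m₁·m₂ = (+0.2363)(-0.05448) = -0.0129.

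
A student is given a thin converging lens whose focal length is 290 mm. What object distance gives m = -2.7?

m = −d_i/d_o ⇒ d_i = −m·d_o.
1/f = 1/d_o + 1/d_i = 1/d_o − 1/(m·d_o) = (1 − 1/m)/d_o, so d_o = f(1 − 1/m) = (290.0)(1 − 1/(-2.7)) = 397 mm.

397 mm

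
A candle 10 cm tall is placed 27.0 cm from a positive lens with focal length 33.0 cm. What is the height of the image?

1/d_i = 1/f − 1/d_o = 1/(33.00) − 1/(27.0) = -0.006734, so d_i = -148.5 cm.
m = −d_i/d_o = +5.500.
|h_i| = |m|·h_o = 5.500 × 10 = 55.0 cm. The image is virtual, upright and enlarged, on the same side as the object.

55.0 cm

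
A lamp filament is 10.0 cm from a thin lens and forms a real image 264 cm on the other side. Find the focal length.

Real image ⇒ d_i = +264 cm.
1/f = 1/d_o + 1/d_i = 1/(10.0) + 1/(264) = 0.1038, so f = 9.64 cm.
Since f is positive, the thin lens is converging.

f = 9.64 cm (converging)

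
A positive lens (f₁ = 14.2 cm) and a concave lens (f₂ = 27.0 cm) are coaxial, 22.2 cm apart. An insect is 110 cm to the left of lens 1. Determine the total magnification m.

Lens 1: 1/d_i1 = 1/(14.2) − 1/(110) = 0.06133, so d_i1 = 16.30 cm; m₁ = −d_i1/d_o1 = -0.1482.
d_o2 = 22.2 − (16.30) = 5.900 cm.
f₂ = −27.0 cm (diverging).
Lens 2: 1/d_i2 = 1/(-27.0) − 1/(5.900) = -0.2065, so d_i2 = -4.842 cm; m₂ = −d_i2/d_o2 = +0.8207.
m = m₁·m₂ = (-0.1482)(+0.8207) = -0.122.

m = -0.122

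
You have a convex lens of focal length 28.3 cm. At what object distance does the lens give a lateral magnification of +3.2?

19.5 cm

m = −d_i/d_o ⇒ d_i = −m·d_o.
1/f = 1/d_o + 1/d_i = 1/d_o − 1/(m·d_o) = (1 − 1/m)/d_o, so d_o = f(1 − 1/m) = (28.30)(1 − 1/(+3.2)) = 19.5 cm.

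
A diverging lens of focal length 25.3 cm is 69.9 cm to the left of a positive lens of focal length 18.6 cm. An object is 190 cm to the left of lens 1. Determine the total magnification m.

f₁ = −25.3 cm (diverging).
Lens 1: 1/d_i1 = 1/(-25.3) − 1/(190) = -0.04479, so d_i1 = -22.33 cm; m₁ = −d_i1/d_o1 = +0.1175.
d_o2 = 69.9 − (-22.33) = 92.23 cm.
Lens 2: 1/d_i2 = 1/(18.6) − 1/(92.23) = 0.04292, so d_i2 = 23.30 cm; m₂ = −d_i2/d_o2 = -0.2526.
m = m₁·m₂ = (+0.1175)(-0.2526) = -0.0297.

m = -0.0297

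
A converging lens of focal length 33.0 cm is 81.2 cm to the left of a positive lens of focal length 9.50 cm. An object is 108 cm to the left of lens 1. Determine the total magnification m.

m = +0.173

Lens 1: 1/d_i1 = 1/(33.0) − 1/(108) = 0.02104, so d_i1 = 47.52 cm; m₁ = −d_i1/d_o1 = -0.4400.
d_o2 = 81.2 − (47.52) = 33.68 cm.
Lens 2: 1/d_i2 = 1/(9.50) − 1/(33.68) = 0.07557, so d_i2 = 13.23 cm; m₂ = −d_i2/d_o2 = -0.3929.
m = m₁·m₂ = (-0.4400)(-0.3929) = +0.173.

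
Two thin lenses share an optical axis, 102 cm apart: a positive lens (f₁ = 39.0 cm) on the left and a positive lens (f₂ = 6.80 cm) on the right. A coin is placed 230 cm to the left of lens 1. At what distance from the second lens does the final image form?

Lens 1: 1/d_i1 = 1/f₁ − 1/d_o1 = 1/(39.0) − 1/(230) = 0.02129, so d_i1 = 46.96 cm.
The intermediate image is 46.96 cm to the right of lens 1, which is 102 − (46.96) = 55.04 cm to the left of lens 2, so d_o2 = +55.04 cm.
Lens 2: 1/d_i2 = 1/f₂ − 1/d_o2 = 1/(6.80) − 1/(55.04) = 0.1289, so d_i2 = 7.76 cm.
The final image is real, 7.76 cm to the right of lens 2 (overall magnification ≈ 0.029).

7.76 cm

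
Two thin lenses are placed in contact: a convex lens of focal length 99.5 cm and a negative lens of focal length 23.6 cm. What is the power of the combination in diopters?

P₁ = 1/f₁ = 1/(0.995 m) = +1.005 D; P₂ = 1/f₂ = 1/(-0.236 m) = -4.237 D.
For thin lenses in contact, P = P₁ + P₂ = (+1.005) + (-4.237) = -3.23 D.

P = -3.23 D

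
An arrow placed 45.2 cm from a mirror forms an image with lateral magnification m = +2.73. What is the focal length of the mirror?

f = 71.3 cm (concave)

m = −d_i/d_o ⇒ d_i = −m·d_o = −(+2.73)·(45.2) = -123.4 cm.
1/f = 1/d_o + 1/d_i = 1/(45.2) + 1/(-123.4) = 0.01402, so f = 71.3 cm.
Since f is positive, the mirror is concave.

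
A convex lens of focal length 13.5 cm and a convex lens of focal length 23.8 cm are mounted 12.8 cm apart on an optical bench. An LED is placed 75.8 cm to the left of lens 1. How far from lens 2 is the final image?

3.15 cm

Lens 1: 1/d_i1 = 1/f₁ − 1/d_o1 = 1/(13.5) − 1/(75.8) = 0.06088, so d_i1 = 16.43 cm.
The intermediate image is 16.43 cm to the right of lens 1, which lies 3.630 cm to the right of lens 2 — a virtual object — so d_o2 = −3.630 cm.
Lens 2: 1/d_i2 = 1/f₂ − 1/d_o2 = 1/(23.8) − 1/(-3.630) = 0.3175, so d_i2 = 3.15 cm.
The final image is real, 3.15 cm to the right of lens 2 (overall magnification ≈ -0.19).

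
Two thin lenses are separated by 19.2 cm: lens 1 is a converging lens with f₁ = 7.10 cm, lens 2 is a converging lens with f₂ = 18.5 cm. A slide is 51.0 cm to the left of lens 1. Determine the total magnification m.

m = -0.396

Lens 1: 1/d_i1 = 1/(7.10) − 1/(51.0) = 0.1212, so d_i1 = 8.248 cm; m₁ = −d_i1/d_o1 = -0.1617.
d_o2 = 19.2 − (8.248) = 10.95 cm.
Lens 2: 1/d_i2 = 1/(18.5) − 1/(10.95) = -0.03727, so d_i2 = -26.83 cm; m₂ = −d_i2/d_o2 = +2.450.
m = m₁·m₂ = (-0.1617)(+2.450) = -0.396.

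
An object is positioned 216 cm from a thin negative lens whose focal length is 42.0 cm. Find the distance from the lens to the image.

For a negative lens, f = -42.0 cm.
Thin-lens equation: 1/d_i = 1/f − 1/d_o = 1/(-42.00) − 1/(216) = -0.02381 − 0.004630 = -0.02844, so d_i = -35.2 cm.
The image is virtual, upright and reduced, on the same side as the object.

35.2 cm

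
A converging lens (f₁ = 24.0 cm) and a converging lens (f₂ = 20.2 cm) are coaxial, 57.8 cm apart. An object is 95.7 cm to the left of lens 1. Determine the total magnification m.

Lens 1: 1/d_i1 = 1/(24.0) − 1/(95.7) = 0.03122, so d_i1 = 32.03 cm; m₁ = −d_i1/d_o1 = -0.3347.
d_o2 = 57.8 − (32.03) = 25.77 cm.
Lens 2: 1/d_i2 = 1/(20.2) − 1/(25.77) = 0.01070, so d_i2 = 93.46 cm; m₂ = −d_i2/d_o2 = -3.627.
m = m₁·m₂ = (-0.3347)(-3.627) = +1.21.

m = +1.21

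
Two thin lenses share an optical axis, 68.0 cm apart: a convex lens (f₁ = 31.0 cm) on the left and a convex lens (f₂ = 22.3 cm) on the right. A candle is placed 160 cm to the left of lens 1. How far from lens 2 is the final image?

90.9 cm

Lens 1: 1/d_i1 = 1/f₁ − 1/d_o1 = 1/(31.0) − 1/(160) = 0.02601, so d_i1 = 38.45 cm.
The intermediate image is 38.45 cm to the right of lens 1, which is 68.0 − (38.45) = 29.55 cm to the left of lens 2, so d_o2 = +29.55 cm.
Lens 2: 1/d_i2 = 1/f₂ − 1/d_o2 = 1/(22.3) − 1/(29.55) = 0.01100, so d_i2 = 90.9 cm.
The final image is real, 90.9 cm to the right of lens 2 (overall magnification ≈ 0.74).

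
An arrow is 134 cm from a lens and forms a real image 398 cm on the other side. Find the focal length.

f = 100 cm (converging)

Real image ⇒ d_i = +398 cm.
1/f = 1/d_o + 1/d_i = 1/(134) + 1/(398) = 0.009975, so f = 100 cm.
Since f is positive, the lens is converging.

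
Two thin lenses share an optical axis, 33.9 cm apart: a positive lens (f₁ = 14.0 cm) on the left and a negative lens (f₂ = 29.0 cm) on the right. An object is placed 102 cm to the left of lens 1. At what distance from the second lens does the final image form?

11.0 cm

Lens 1: 1/d_i1 = 1/f₁ − 1/d_o1 = 1/(14.0) − 1/(102) = 0.06162, so d_i1 = 16.23 cm.
The intermediate image is 16.23 cm to the right of lens 1, which is 33.9 − (16.23) = 17.67 cm to the left of lens 2, so d_o2 = +17.67 cm.
Lens 2 is diverging, so f₂ = −29.0 cm.
Lens 2: 1/d_i2 = 1/f₂ − 1/d_o2 = 1/(-29.0) − 1/(17.67) = -0.09108, so d_i2 = -11.0 cm.
The final image is virtual, 11.0 cm to the left of lens 2 (overall magnification ≈ -0.099).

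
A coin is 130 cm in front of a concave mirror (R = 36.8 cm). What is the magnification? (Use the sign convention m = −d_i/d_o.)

m = -0.165

f = R/2 = 36.8/2 = 18.40 cm.
1/d_i = 1/f − 1/d_o = 1/(18.40) − 1/(130) = 0.04666, so d_i = 21.43 cm.
m = −d_i/d_o = −(21.43)/(130) = -0.165.
The image is real, inverted and reduced, in front of the mirror.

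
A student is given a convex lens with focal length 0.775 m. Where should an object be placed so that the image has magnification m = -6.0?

0.904 m

m = −d_i/d_o ⇒ d_i = −m·d_o.
1/f = 1/d_o + 1/d_i = 1/d_o − 1/(m·d_o) = (1 − 1/m)/d_o, so d_o = f(1 − 1/m) = (0.7750)(1 − 1/(-6.0)) = 0.904 m.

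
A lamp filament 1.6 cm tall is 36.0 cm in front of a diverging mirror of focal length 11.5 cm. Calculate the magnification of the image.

m = +0.242

For a diverging mirror, f = -11.5 cm.
1/d_i = 1/f − 1/d_o = 1/(-11.50) − 1/(36.0) = -0.1147, so d_i = -8.716 cm.
m = −d_i/d_o = −(-8.716)/(36.0) = +0.242.
The image is virtual, upright and reduced, behind the mirror.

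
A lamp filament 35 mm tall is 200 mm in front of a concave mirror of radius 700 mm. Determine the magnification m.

m = +2.33

f = R/2 = 700/2 = 350.0 mm.
1/d_i = 1/f − 1/d_o = 1/(350.0) − 1/(200) = -0.002143, so d_i = -466.7 mm.
m = −d_i/d_o = −(-466.7)/(200) = +2.33.
The image is virtual, upright and enlarged, behind the mirror.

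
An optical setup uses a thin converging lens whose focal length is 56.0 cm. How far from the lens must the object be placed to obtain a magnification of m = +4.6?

43.8 cm

m = −d_i/d_o ⇒ d_i = −m·d_o.
1/f = 1/d_o + 1/d_i = 1/d_o − 1/(m·d_o) = (1 − 1/m)/d_o, so d_o = f(1 − 1/m) = (56.00)(1 − 1/(+4.6)) = 43.8 cm.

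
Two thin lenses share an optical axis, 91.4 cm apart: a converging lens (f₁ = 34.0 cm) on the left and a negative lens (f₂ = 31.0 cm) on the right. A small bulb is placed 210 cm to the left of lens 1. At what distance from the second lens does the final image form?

Lens 1: 1/d_i1 = 1/f₁ − 1/d_o1 = 1/(34.0) − 1/(210) = 0.02465, so d_i1 = 40.57 cm.
The intermediate image is 40.57 cm to the right of lens 1, which is 91.4 − (40.57) = 50.83 cm to the left of lens 2, so d_o2 = +50.83 cm.
Lens 2 is diverging, so f₂ = −31.0 cm.
Lens 2: 1/d_i2 = 1/f₂ − 1/d_o2 = 1/(-31.0) − 1/(50.83) = -0.05193, so d_i2 = -19.3 cm.
The final image is virtual, 19.3 cm to the left of lens 2 (overall magnification ≈ -0.073).

19.3 cm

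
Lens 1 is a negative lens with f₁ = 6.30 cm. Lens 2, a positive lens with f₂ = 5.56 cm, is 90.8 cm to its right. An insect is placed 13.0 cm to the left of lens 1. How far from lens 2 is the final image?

5.91 cm

Lens 1 is diverging, so f₁ = −6.30 cm.
Lens 1: 1/d_i1 = 1/f₁ − 1/d_o1 = 1/(-6.30) − 1/(13.0) = -0.2357, so d_i1 = -4.244 cm.
The intermediate image is 4.244 cm to the left of lens 1 (virtual), which is 90.8 − (-4.244) = 95.04 cm to the left of lens 2, so d_o2 = +95.04 cm.
Lens 2: 1/d_i2 = 1/f₂ − 1/d_o2 = 1/(5.56) − 1/(95.04) = 0.1693, so d_i2 = 5.91 cm.
The final image is real, 5.91 cm to the right of lens 2 (overall magnification ≈ -0.020).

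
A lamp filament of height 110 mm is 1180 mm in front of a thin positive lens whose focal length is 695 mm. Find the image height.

1/d_i = 1/f − 1/d_o = 1/(695.0) − 1/(1180) = 0.0005914, so d_i = 1691 mm.
m = −d_i/d_o = -1.433.
|h_i| = |m|·h_o = 1.433 × 110 = 158 mm. The image is real, inverted and enlarged, on the far side of the lens.

158 mm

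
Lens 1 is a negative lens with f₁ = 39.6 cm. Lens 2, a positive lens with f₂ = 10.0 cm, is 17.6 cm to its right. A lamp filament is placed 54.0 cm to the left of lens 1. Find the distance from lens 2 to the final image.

13.3 cm

Lens 1 is diverging, so f₁ = −39.6 cm.
Lens 1: 1/d_i1 = 1/f₁ − 1/d_o1 = 1/(-39.6) − 1/(54.0) = -0.04377, so d_i1 = -22.85 cm.
The intermediate image is 22.85 cm to the left of lens 1 (virtual), which is 17.6 − (-22.85) = 40.45 cm to the left of lens 2, so d_o2 = +40.45 cm.
Lens 2: 1/d_i2 = 1/f₂ − 1/d_o2 = 1/(10.0) − 1/(40.45) = 0.07528, so d_i2 = 13.3 cm.
The final image is real, 13.3 cm to the right of lens 2 (overall magnification ≈ -0.14).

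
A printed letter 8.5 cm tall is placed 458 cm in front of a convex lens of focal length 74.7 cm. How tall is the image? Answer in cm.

1/d_i = 1/f − 1/d_o = 1/(74.70) − 1/(458) = 0.01120, so d_i = 89.26 cm.
m = −d_i/d_o = -0.1949.
|h_i| = |m|·h_o = 0.1949 × 8.5 = 1.66 cm. The image is real, inverted and reduced, on the far side of the lens.

1.66 cm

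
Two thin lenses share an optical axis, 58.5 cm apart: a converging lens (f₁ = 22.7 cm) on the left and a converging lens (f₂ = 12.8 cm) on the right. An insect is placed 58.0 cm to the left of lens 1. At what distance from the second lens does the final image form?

Lens 1: 1/d_i1 = 1/f₁ − 1/d_o1 = 1/(22.7) − 1/(58.0) = 0.02681, so d_i1 = 37.30 cm.
The intermediate image is 37.30 cm to the right of lens 1, which is 58.5 − (37.30) = 21.20 cm to the left of lens 2, so d_o2 = +21.20 cm.
Lens 2: 1/d_i2 = 1/f₂ − 1/d_o2 = 1/(12.8) − 1/(21.20) = 0.03096, so d_i2 = 32.3 cm.
The final image is real, 32.3 cm to the right of lens 2 (overall magnification ≈ 0.98).

32.3 cm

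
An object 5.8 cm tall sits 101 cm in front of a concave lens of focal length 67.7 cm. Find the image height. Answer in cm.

For a concave lens, f = -67.7 cm.
1/d_i = 1/f − 1/d_o = 1/(-67.70) − 1/(101) = -0.02467, so d_i = -40.53 cm.
m = −d_i/d_o = +0.4013.
|h_i| = |m|·h_o = 0.4013 × 5.8 = 2.33 cm. The image is virtual, upright and reduced, on the same side as the object.

2.33 cm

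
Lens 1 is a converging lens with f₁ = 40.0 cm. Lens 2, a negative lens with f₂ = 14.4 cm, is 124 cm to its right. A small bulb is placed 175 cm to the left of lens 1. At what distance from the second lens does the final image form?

12.0 cm

Lens 1: 1/d_i1 = 1/f₁ − 1/d_o1 = 1/(40.0) − 1/(175) = 0.01929, so d_i1 = 51.85 cm.
The intermediate image is 51.85 cm to the right of lens 1, which is 124 − (51.85) = 72.15 cm to the left of lens 2, so d_o2 = +72.15 cm.
Lens 2 is diverging, so f₂ = −14.4 cm.
Lens 2: 1/d_i2 = 1/f₂ − 1/d_o2 = 1/(-14.4) − 1/(72.15) = -0.08330, so d_i2 = -12.0 cm.
The final image is virtual, 12.0 cm to the left of lens 2 (overall magnification ≈ -0.049).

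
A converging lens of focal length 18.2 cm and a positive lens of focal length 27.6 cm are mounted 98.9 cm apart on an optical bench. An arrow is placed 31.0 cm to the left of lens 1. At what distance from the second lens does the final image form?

55.6 cm

Lens 1: 1/d_i1 = 1/f₁ − 1/d_o1 = 1/(18.2) − 1/(31.0) = 0.02269, so d_i1 = 44.08 cm.
The intermediate image is 44.08 cm to the right of lens 1, which is 98.9 − (44.08) = 54.82 cm to the left of lens 2, so d_o2 = +54.82 cm.
Lens 2: 1/d_i2 = 1/f₂ − 1/d_o2 = 1/(27.6) − 1/(54.82) = 0.01799, so d_i2 = 55.6 cm.
The final image is real, 55.6 cm to the right of lens 2 (overall magnification ≈ 1.4).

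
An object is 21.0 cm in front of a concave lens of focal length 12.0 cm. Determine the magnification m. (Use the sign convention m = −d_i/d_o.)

For a concave lens, f = -12.0 cm.
1/d_i = 1/f − 1/d_o = 1/(-12.00) − 1/(21.0) = -0.1310, so d_i = -7.636 cm.
m = −d_i/d_o = −(-7.636)/(21.0) = +0.364.
The image is virtual, upright and reduced, on the same side as the object.

m = +0.364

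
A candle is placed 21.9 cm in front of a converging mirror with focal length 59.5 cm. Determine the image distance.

Mirror equation: 1/s_i = 1/f − 1/s_o = 1/(59.50) − 1/(21.9) = 0.01681 − 0.04566 = -0.02886, so s_i = -34.7 cm.
The image is virtual, upright and enlarged, behind the mirror.

34.7 cm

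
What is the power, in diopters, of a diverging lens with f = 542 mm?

For a diverging lens, f = −542 mm.
f = -54.2 cm = -0.542 m.
P = 1/f = 1/(-0.542 m) = -1.85 D.

P = -1.85 D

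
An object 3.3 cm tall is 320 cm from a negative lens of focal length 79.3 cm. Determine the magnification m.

For a negative lens, f = -79.3 cm.
1/d_i = 1/f − 1/d_o = 1/(-79.30) − 1/(320) = -0.01574, so d_i = -63.55 cm.
m = −d_i/d_o = −(-63.55)/(320) = +0.199.
The image is virtual, upright and reduced, on the same side as the object.

m = +0.199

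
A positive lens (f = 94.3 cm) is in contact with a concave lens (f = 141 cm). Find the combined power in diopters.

P₁ = 1/f₁ = 1/(0.943 m) = +1.060 D; P₂ = 1/f₂ = 1/(-1.41 m) = -0.7092 D.
For thin lenses in contact, P = P₁ + P₂ = (+1.060) + (-0.7092) = +0.351 D.

P = +0.351 D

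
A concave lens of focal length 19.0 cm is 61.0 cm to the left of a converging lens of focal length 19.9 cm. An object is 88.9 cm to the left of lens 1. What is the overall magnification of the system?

f₁ = −19.0 cm (diverging).
Lens 1: 1/d_i1 = 1/(-19.0) − 1/(88.9) = -0.06388, so d_i1 = -15.65 cm; m₁ = −d_i1/d_o1 = +0.1760.
d_o2 = 61.0 − (-15.65) = 76.65 cm.
Lens 2: 1/d_i2 = 1/(19.9) − 1/(76.65) = 0.03720, so d_i2 = 26.88 cm; m₂ = −d_i2/d_o2 = -0.3507.
m = m₁·m₂ = (+0.1760)(-0.3507) = -0.0617.

m = -0.0617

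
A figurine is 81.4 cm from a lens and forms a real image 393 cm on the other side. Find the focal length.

Real image ⇒ d_i = +393 cm.
1/f = 1/d_o + 1/d_i = 1/(81.4) + 1/(393) = 0.01483, so f = 67.4 cm.
Since f is positive, the lens is converging.

f = 67.4 cm (converging)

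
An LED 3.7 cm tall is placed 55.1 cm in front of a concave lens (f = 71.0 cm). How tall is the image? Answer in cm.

For a concave lens, f = -71.0 cm.
1/d_i = 1/f − 1/d_o = 1/(-71.00) − 1/(55.1) = -0.03223, so d_i = -31.02 cm.
m = −d_i/d_o = +0.5630.
|h_i| = |m|·h_o = 0.5630 × 3.7 = 2.08 cm. The image is virtual, upright and reduced, on the same side as the object.

2.08 cm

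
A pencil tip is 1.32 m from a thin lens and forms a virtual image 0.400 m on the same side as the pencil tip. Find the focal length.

f = -0.574 m (diverging)

Virtual image ⇒ d_i = −0.400 m.
1/f = 1/d_o + 1/d_i = 1/(1.32) + 1/(-0.400) = -1.742, so f = -0.574 m.
Since f is negative, the thin lens is diverging.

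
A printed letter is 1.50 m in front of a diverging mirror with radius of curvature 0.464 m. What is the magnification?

f = R/2 = 0.464/2 = 0.2320 m; for a diverging mirror, f = -0.2320 m.
1/d_i = 1/f − 1/d_o = 1/(-0.2320) − 1/(1.50) = -4.977, so d_i = -0.2009 m.
m = −d_i/d_o = −(-0.2009)/(1.50) = +0.134.
The image is virtual, upright and reduced, behind the mirror.

m = +0.134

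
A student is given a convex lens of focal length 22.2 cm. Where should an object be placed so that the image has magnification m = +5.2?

m = −d_i/d_o ⇒ d_i = −m·d_o.
1/f = 1/d_o + 1/d_i = 1/d_o − 1/(m·d_o) = (1 − 1/m)/d_o, so d_o = f(1 − 1/m) = (22.20)(1 − 1/(+5.2)) = 17.9 cm.

17.9 cm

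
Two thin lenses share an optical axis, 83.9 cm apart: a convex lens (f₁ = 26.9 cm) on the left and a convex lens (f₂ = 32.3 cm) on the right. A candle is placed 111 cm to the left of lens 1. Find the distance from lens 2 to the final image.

Lens 1: 1/d_i1 = 1/f₁ − 1/d_o1 = 1/(26.9) − 1/(111) = 0.02817, so d_i1 = 35.50 cm.
The intermediate image is 35.50 cm to the right of lens 1, which is 83.9 − (35.50) = 48.40 cm to the left of lens 2, so d_o2 = +48.40 cm.
Lens 2: 1/d_i2 = 1/f₂ − 1/d_o2 = 1/(32.3) − 1/(48.40) = 0.01030, so d_i2 = 97.1 cm.
The final image is real, 97.1 cm to the right of lens 2 (overall magnification ≈ 0.64).

97.1 cm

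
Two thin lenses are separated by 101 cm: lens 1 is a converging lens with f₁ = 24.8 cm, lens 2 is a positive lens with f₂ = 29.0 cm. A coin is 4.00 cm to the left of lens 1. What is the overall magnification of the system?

m = -0.450

Lens 1: 1/d_i1 = 1/(24.8) − 1/(4.00) = -0.2097, so d_i1 = -4.769 cm; m₁ = −d_i1/d_o1 = +1.192.
d_o2 = 101 − (-4.769) = 105.8 cm.
Lens 2: 1/d_i2 = 1/(29.0) − 1/(105.8) = 0.02503, so d_i2 = 39.95 cm; m₂ = −d_i2/d_o2 = -0.3776.
m = m₁·m₂ = (+1.192)(-0.3776) = -0.450.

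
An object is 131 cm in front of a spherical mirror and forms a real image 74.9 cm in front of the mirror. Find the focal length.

f = 47.7 cm (concave)

Real image ⇒ d_i = +74.9 cm.
1/f = 1/d_o + 1/d_i = 1/(131) + 1/(74.9) = 0.02098, so f = 47.7 cm.
Since f is positive, the spherical mirror is concave.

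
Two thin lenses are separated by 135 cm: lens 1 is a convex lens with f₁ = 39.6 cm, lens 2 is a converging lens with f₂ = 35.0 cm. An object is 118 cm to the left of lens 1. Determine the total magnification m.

Lens 1: 1/d_i1 = 1/(39.6) − 1/(118) = 0.01678, so d_i1 = 59.60 cm; m₁ = −d_i1/d_o1 = -0.5051.
d_o2 = 135 − (59.60) = 75.40 cm.
Lens 2: 1/d_i2 = 1/(35.0) − 1/(75.40) = 0.01531, so d_i2 = 65.32 cm; m₂ = −d_i2/d_o2 = -0.8663.
m = m₁·m₂ = (-0.5051)(-0.8663) = +0.438.

m = +0.438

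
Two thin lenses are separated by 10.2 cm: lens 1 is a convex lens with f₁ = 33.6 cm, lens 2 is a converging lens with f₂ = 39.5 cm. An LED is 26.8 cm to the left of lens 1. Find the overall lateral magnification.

m = -1.89

Lens 1: 1/d_i1 = 1/(33.6) − 1/(26.8) = -0.007552, so d_i1 = -132.4 cm; m₁ = −d_i1/d_o1 = +4.940.
d_o2 = 10.2 − (-132.4) = 142.6 cm.
Lens 2: 1/d_i2 = 1/(39.5) − 1/(142.6) = 0.01830, so d_i2 = 54.63 cm; m₂ = −d_i2/d_o2 = -0.3831.
m = m₁·m₂ = (+4.940)(-0.3831) = -1.89.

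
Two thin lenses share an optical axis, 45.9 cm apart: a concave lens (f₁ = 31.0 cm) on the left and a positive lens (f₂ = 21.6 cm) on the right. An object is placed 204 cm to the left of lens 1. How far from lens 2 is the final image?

30.7 cm

Lens 1 is diverging, so f₁ = −31.0 cm.
Lens 1: 1/d_i1 = 1/f₁ − 1/d_o1 = 1/(-31.0) − 1/(204) = -0.03716, so d_i1 = -26.91 cm.
The intermediate image is 26.91 cm to the left of lens 1 (virtual), which is 45.9 − (-26.91) = 72.81 cm to the left of lens 2, so d_o2 = +72.81 cm.
Lens 2: 1/d_i2 = 1/f₂ − 1/d_o2 = 1/(21.6) − 1/(72.81) = 0.03256, so d_i2 = 30.7 cm.
The final image is real, 30.7 cm to the right of lens 2 (overall magnification ≈ -0.056).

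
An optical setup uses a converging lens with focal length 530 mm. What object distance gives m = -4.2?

m = −d_i/d_o ⇒ d_i = −m·d_o.
1/f = 1/d_o + 1/d_i = 1/d_o − 1/(m·d_o) = (1 − 1/m)/d_o, so d_o = f(1 − 1/m) = (530.0)(1 − 1/(-4.2)) = 656 mm.

656 mm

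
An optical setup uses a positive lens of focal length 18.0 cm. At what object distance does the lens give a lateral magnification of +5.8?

14.9 cm

m = −d_i/d_o ⇒ d_i = −m·d_o.
1/f = 1/d_o + 1/d_i = 1/d_o − 1/(m·d_o) = (1 − 1/m)/d_o, so d_o = f(1 − 1/m) = (18.00)(1 − 1/(+5.8)) = 14.9 cm.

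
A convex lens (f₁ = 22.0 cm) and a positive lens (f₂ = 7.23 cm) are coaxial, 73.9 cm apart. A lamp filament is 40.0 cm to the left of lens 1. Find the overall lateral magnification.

Lens 1: 1/d_i1 = 1/(22.0) − 1/(40.0) = 0.02045, so d_i1 = 48.89 cm; m₁ = −d_i1/d_o1 = -1.222.
d_o2 = 73.9 − (48.89) = 25.01 cm.
Lens 2: 1/d_i2 = 1/(7.23) − 1/(25.01) = 0.09833, so d_i2 = 10.17 cm; m₂ = −d_i2/d_o2 = -0.4066.
m = m₁·m₂ = (-1.222)(-0.4066) = +0.497.

m = +0.497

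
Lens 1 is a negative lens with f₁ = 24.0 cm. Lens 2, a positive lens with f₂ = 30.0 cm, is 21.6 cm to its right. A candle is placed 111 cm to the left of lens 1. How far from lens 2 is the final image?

Lens 1 is diverging, so f₁ = −24.0 cm.
Lens 1: 1/d_i1 = 1/f₁ − 1/d_o1 = 1/(-24.0) − 1/(111) = -0.05068, so d_i1 = -19.73 cm.
The intermediate image is 19.73 cm to the left of lens 1 (virtual), which is 21.6 − (-19.73) = 41.33 cm to the left of lens 2, so d_o2 = +41.33 cm.
Lens 2: 1/d_i2 = 1/f₂ − 1/d_o2 = 1/(30.0) − 1/(41.33) = 0.009138, so d_i2 = 109 cm.
The final image is real, 109 cm to the right of lens 2 (overall magnification ≈ -0.47).

109 cm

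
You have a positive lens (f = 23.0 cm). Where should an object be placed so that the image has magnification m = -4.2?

m = −d_i/d_o ⇒ d_i = −m·d_o.
1/f = 1/d_o + 1/d_i = 1/d_o − 1/(m·d_o) = (1 − 1/m)/d_o, so d_o = f(1 − 1/m) = (23.00)(1 − 1/(-4.2)) = 28.5 cm.

28.5 cm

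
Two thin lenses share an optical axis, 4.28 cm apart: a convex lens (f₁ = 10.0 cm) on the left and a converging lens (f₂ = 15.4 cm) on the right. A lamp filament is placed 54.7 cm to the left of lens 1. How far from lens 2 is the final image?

5.25 cm

Lens 1: 1/d_i1 = 1/f₁ − 1/d_o1 = 1/(10.0) − 1/(54.7) = 0.08172, so d_i1 = 12.24 cm.
The intermediate image is 12.24 cm to the right of lens 1, which lies 7.960 cm to the right of lens 2 — a virtual object — so d_o2 = −7.960 cm.
Lens 2: 1/d_i2 = 1/f₂ − 1/d_o2 = 1/(15.4) − 1/(-7.960) = 0.1906, so d_i2 = 5.25 cm.
The final image is real, 5.25 cm to the right of lens 2 (overall magnification ≈ -0.15).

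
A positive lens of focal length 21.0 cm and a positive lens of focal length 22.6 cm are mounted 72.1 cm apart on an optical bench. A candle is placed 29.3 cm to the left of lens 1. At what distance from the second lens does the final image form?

1.86 cm

Lens 1: 1/d_i1 = 1/f₁ − 1/d_o1 = 1/(21.0) − 1/(29.3) = 0.01349, so d_i1 = 74.13 cm.
The intermediate image is 74.13 cm to the right of lens 1, which lies 2.030 cm to the right of lens 2 — a virtual object — so d_o2 = −2.030 cm.
Lens 2: 1/d_i2 = 1/f₂ − 1/d_o2 = 1/(22.6) − 1/(-2.030) = 0.5369, so d_i2 = 1.86 cm.
The final image is real, 1.86 cm to the right of lens 2 (overall magnification ≈ -2.3).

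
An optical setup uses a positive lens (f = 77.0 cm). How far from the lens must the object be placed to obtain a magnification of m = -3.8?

97.3 cm

m = −d_i/d_o ⇒ d_i = −m·d_o.
1/f = 1/d_o + 1/d_i = 1/d_o − 1/(m·d_o) = (1 − 1/m)/d_o, so d_o = f(1 − 1/m) = (77.00)(1 − 1/(-3.8)) = 97.3 cm.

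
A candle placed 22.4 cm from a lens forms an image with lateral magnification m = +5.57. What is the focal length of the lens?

m = −d_i/d_o ⇒ d_i = −m·d_o = −(+5.57)·(22.4) = -124.8 cm.
1/f = 1/d_o + 1/d_i = 1/(22.4) + 1/(-124.8) = 0.03663, so f = 27.3 cm.
Since f is positive, the lens is converging.

f = 27.3 cm (converging)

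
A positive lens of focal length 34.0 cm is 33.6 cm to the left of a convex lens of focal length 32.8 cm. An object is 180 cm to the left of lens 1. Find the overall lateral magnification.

m = -0.186

Lens 1: 1/d_i1 = 1/(34.0) − 1/(180) = 0.02386, so d_i1 = 41.92 cm; m₁ = −d_i1/d_o1 = -0.2329.
d_o2 = 33.6 − (41.92) = -8.320 cm (virtual object).
Lens 2: 1/d_i2 = 1/(32.8) − 1/(-8.320) = 0.1507, so d_i2 = 6.637 cm; m₂ = −d_i2/d_o2 = +0.7977.
m = m₁·m₂ = (-0.2329)(+0.7977) = -0.186.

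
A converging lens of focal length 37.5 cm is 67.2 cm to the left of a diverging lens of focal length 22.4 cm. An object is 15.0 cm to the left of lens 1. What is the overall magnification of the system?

Lens 1: 1/d_i1 = 1/(37.5) − 1/(15.0) = -0.04000, so d_i1 = -25.00 cm; m₁ = −d_i1/d_o1 = +1.667.
d_o2 = 67.2 − (-25.00) = 92.20 cm.
f₂ = −22.4 cm (diverging).
Lens 2: 1/d_i2 = 1/(-22.4) − 1/(92.20) = -0.05549, so d_i2 = -18.02 cm; m₂ = −d_i2/d_o2 = +0.1955.
m = m₁·m₂ = (+1.667)(+0.1955) = +0.326.

m = +0.326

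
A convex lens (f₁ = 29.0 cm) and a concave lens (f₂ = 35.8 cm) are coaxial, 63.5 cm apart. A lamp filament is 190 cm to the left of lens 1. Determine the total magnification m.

Lens 1: 1/d_i1 = 1/(29.0) − 1/(190) = 0.02922, so d_i1 = 34.22 cm; m₁ = −d_i1/d_o1 = -0.1801.
d_o2 = 63.5 − (34.22) = 29.28 cm.
f₂ = −35.8 cm (diverging).
Lens 2: 1/d_i2 = 1/(-35.8) − 1/(29.28) = -0.06209, so d_i2 = -16.11 cm; m₂ = −d_i2/d_o2 = +0.5501.
m = m₁·m₂ = (-0.1801)(+0.5501) = -0.0991.

m = -0.0991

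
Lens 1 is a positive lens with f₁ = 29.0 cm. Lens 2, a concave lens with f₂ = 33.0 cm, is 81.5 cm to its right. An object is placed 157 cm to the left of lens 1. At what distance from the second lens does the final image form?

Lens 1: 1/d_i1 = 1/f₁ − 1/d_o1 = 1/(29.0) − 1/(157) = 0.02811, so d_i1 = 35.57 cm.
The intermediate image is 35.57 cm to the right of lens 1, which is 81.5 − (35.57) = 45.93 cm to the left of lens 2, so d_o2 = +45.93 cm.
Lens 2 is diverging, so f₂ = −33.0 cm.
Lens 2: 1/d_i2 = 1/f₂ − 1/d_o2 = 1/(-33.0) − 1/(45.93) = -0.05208, so d_i2 = -19.2 cm.
The final image is virtual, 19.2 cm to the left of lens 2 (overall magnification ≈ -0.095).

19.2 cm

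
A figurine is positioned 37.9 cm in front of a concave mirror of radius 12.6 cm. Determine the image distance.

7.56 cm

f = R/2 = 12.6/2 = 6.300 cm.
Mirror equation: 1/d_i = 1/f − 1/d_o = 1/(6.300) − 1/(37.9) = 0.1587 − 0.02639 = 0.1323, so d_i = 7.56 cm.
The image is real, inverted and reduced, in front of the mirror.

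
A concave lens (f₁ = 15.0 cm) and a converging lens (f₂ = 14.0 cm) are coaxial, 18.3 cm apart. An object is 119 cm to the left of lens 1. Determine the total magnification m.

f₁ = −15.0 cm (diverging).
Lens 1: 1/d_i1 = 1/(-15.0) − 1/(119) = -0.07507, so d_i1 = -13.32 cm; m₁ = −d_i1/d_o1 = +0.1119.
d_o2 = 18.3 − (-13.32) = 31.62 cm.
Lens 2: 1/d_i2 = 1/(14.0) − 1/(31.62) = 0.03980, so d_i2 = 25.12 cm; m₂ = −d_i2/d_o2 = -0.7946.
m = m₁·m₂ = (+0.1119)(-0.7946) = -0.0889.

m = -0.0889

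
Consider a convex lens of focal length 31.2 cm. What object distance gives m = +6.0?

26.0 cm

m = −d_i/d_o ⇒ d_i = −m·d_o.
1/f = 1/d_o + 1/d_i = 1/d_o − 1/(m·d_o) = (1 − 1/m)/d_o, so d_o = f(1 − 1/m) = (31.20)(1 − 1/(+6.0)) = 26.0 cm.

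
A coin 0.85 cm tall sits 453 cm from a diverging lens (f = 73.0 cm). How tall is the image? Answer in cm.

0.118 cm

For a diverging lens, f = -73.0 cm.
1/d_i = 1/f − 1/d_o = 1/(-73.00) − 1/(453) = -0.01591, so d_i = -62.87 cm.
m = −d_i/d_o = +0.1388.
|h_i| = |m|·h_o = 0.1388 × 0.85 = 0.118 cm. The image is virtual, upright and reduced, on the same side as the object.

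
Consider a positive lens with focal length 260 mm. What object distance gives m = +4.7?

m = −d_i/d_o ⇒ d_i = −m·d_o.
1/f = 1/d_o + 1/d_i = 1/d_o − 1/(m·d_o) = (1 − 1/m)/d_o, so d_o = f(1 − 1/m) = (260.0)(1 − 1/(+4.7)) = 205 mm.

205 mm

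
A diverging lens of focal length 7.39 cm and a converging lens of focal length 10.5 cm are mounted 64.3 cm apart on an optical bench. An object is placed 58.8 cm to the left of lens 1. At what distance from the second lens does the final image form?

Lens 1 is diverging, so f₁ = −7.39 cm.
Lens 1: 1/d_i1 = 1/f₁ − 1/d_o1 = 1/(-7.39) − 1/(58.8) = -0.1523, so d_i1 = -6.565 cm.
The intermediate image is 6.565 cm to the left of lens 1 (virtual), which is 64.3 − (-6.565) = 70.86 cm to the left of lens 2, so d_o2 = +70.86 cm.
Lens 2: 1/d_i2 = 1/f₂ − 1/d_o2 = 1/(10.5) − 1/(70.86) = 0.08113, so d_i2 = 12.3 cm.
The final image is real, 12.3 cm to the right of lens 2 (overall magnification ≈ -0.019).

12.3 cm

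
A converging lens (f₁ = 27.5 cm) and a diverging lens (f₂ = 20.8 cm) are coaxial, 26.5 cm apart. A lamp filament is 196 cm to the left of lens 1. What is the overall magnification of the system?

Lens 1: 1/d_i1 = 1/(27.5) − 1/(196) = 0.03126, so d_i1 = 31.99 cm; m₁ = −d_i1/d_o1 = -0.1632.
d_o2 = 26.5 − (31.99) = -5.490 cm (virtual object).
f₂ = −20.8 cm (diverging).
Lens 2: 1/d_i2 = 1/(-20.8) − 1/(-5.490) = 0.1341, so d_i2 = 7.459 cm; m₂ = −d_i2/d_o2 = +1.359.
m = m₁·m₂ = (-0.1632)(+1.359) = -0.222.

m = -0.222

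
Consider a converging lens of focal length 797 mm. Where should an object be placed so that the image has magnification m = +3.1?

m = −d_i/d_o ⇒ d_i = −m·d_o.
1/f = 1/d_o + 1/d_i = 1/d_o − 1/(m·d_o) = (1 − 1/m)/d_o, so d_o = f(1 − 1/m) = (797.0)(1 − 1/(+3.1)) = 540 mm.

540 mm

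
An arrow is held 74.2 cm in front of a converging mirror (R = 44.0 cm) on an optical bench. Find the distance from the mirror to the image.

f = R/2 = 44.0/2 = 22.00 cm.
Mirror equation: 1/d_i = 1/f − 1/d_o = 1/(22.00) − 1/(74.2) = 0.04545 − 0.01348 = 0.03198, so d_i = 31.3 cm.
The image is real, inverted and reduced, in front of the mirror.

31.3 cm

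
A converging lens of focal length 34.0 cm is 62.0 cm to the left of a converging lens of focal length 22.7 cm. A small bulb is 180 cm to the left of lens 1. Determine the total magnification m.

m = -2.02

Lens 1: 1/d_i1 = 1/(34.0) − 1/(180) = 0.02386, so d_i1 = 41.92 cm; m₁ = −d_i1/d_o1 = -0.2329.
d_o2 = 62.0 − (41.92) = 20.08 cm.
Lens 2: 1/d_i2 = 1/(22.7) − 1/(20.08) = -0.005748, so d_i2 = -174.0 cm; m₂ = −d_i2/d_o2 = +8.664.
m = m₁·m₂ = (-0.2329)(+8.664) = -2.02.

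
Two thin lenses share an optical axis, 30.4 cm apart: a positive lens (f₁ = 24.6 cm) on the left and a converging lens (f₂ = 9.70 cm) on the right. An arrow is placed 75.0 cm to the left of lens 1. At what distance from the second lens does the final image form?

Lens 1: 1/d_i1 = 1/f₁ − 1/d_o1 = 1/(24.6) − 1/(75.0) = 0.02732, so d_i1 = 36.61 cm.
The intermediate image is 36.61 cm to the right of lens 1, which lies 6.210 cm to the right of lens 2 — a virtual object — so d_o2 = −6.210 cm.
Lens 2: 1/d_i2 = 1/f₂ − 1/d_o2 = 1/(9.70) − 1/(-6.210) = 0.2641, so d_i2 = 3.79 cm.
The final image is real, 3.79 cm to the right of lens 2 (overall magnification ≈ -0.30).

3.79 cm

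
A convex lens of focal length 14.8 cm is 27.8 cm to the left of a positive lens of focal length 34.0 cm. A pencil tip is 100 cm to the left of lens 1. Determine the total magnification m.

Lens 1: 1/d_i1 = 1/(14.8) − 1/(100) = 0.05757, so d_i1 = 17.37 cm; m₁ = −d_i1/d_o1 = -0.1737.
d_o2 = 27.8 − (17.37) = 10.43 cm.
Lens 2: 1/d_i2 = 1/(34.0) − 1/(10.43) = -0.06647, so d_i2 = -15.05 cm; m₂ = −d_i2/d_o2 = +1.443.
m = m₁·m₂ = (-0.1737)(+1.443) = -0.251.

m = -0.251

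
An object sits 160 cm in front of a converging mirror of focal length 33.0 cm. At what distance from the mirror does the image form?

41.6 cm

Mirror equation: 1/q = 1/f − 1/p = 1/(33.00) − 1/(160) = 0.03030 − 0.006250 = 0.02405, so q = 41.6 cm.
The image is real, inverted and reduced, in front of the mirror.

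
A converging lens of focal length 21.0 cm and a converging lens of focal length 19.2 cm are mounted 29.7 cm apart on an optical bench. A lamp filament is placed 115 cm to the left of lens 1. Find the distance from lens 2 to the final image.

Lens 1: 1/d_i1 = 1/f₁ − 1/d_o1 = 1/(21.0) − 1/(115) = 0.03892, so d_i1 = 25.69 cm.
The intermediate image is 25.69 cm to the right of lens 1, which is 29.7 − (25.69) = 4.010 cm to the left of lens 2, so d_o2 = +4.010 cm.
Lens 2: 1/d_i2 = 1/f₂ − 1/d_o2 = 1/(19.2) − 1/(4.010) = -0.1973, so d_i2 = -5.07 cm.
The final image is virtual, 5.07 cm to the left of lens 2 (overall magnification ≈ -0.28).

5.07 cm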